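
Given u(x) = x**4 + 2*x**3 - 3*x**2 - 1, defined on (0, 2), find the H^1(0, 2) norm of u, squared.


||u||_{H^1}^2 = 5426/9

The H^1 norm (squared) on an interval (0, L) is
  ||u||_{H^1}^2 = ∫_0^L u(x)^2 dx + ∫_0^L u'(x)^2 dx.
Compute u'(x) = 4*x**3 + 6*x**2 - 6*x.
Then u(x)^2 = x**8 + 4*x**7 - 2*x**6 - 12*x**5 + 7*x**4 - 4*x**3 + 6*x**2 + 1 and u'(x)^2 = 16*x**6 + 48*x**5 - 12*x**4 - 72*x**3 + 36*x**2.
Integrate each monomial from 0 to 2 using ∫_0^2 c·x^n dx = c·2^(n+1)/(n+1):
  ∫_0^2 u(x)^2 dx = ∫_0^2 (x^8 + 4*x^7 - 2*x^6 - 12*x^5 + 7*x^4 - 4*x^3 + 6*x^2 + 1) dx. Term by term:
    ∫_0^2 x^8 dx = 512/9;  ∫_0^2 4*x^7 dx = 128;  ∫_0^2 -2*x^6 dx = -256/7;
    ∫_0^2 -12*x^5 dx = -128;  ∫_0^2 7*x^4 dx = 224/5;  ∫_0^2 -4*x^3 dx = -16;
    ∫_0^2 6*x^2 dx = 16;  ∫_0^2 1 dx = 2.
  Sum: 512/9 + 128 − 256/7 − 128 + 224/5 − 16 + 16 + 2 = 21142/315.
  ∫_0^2 u'(x)^2 dx = ∫_0^2 (16*x^6 + 48*x^5 - 12*x^4 - 72*x^3 + 36*x^2) dx. Term by term:
    ∫_0^2 16*x^6 dx = 2048/7;  ∫_0^2 48*x^5 dx = 512;  ∫_0^2 -12*x^4 dx = -384/5;
    ∫_0^2 -72*x^3 dx = -288;  ∫_0^2 36*x^2 dx = 96.
  Sum: 2048/7 + 512 − 384/5 − 288 + 96 = 18752/35.
Adding: ||u||_{H^1}^2 = 21142/315 + 18752/35 = 5426/9.


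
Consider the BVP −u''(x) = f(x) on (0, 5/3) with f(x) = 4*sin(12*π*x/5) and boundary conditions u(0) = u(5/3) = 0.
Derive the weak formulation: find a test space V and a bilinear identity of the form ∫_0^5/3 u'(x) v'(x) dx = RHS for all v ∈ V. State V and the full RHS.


V = H^1_0(0, 5/3) (so v(0) = v(5/3) = 0); weak form: ∫_0^5/3 u'v' dx = ∫_0^5/3 (4*sin(12*π*x/5)) v dx for all v ∈ V.

Multiply both sides by a test function v and integrate from 0 to 5/3:
  ∫_0^5/3 −u''(x) v(x) dx = ∫_0^5/3 f(x) v(x) dx.
Integrate the LHS by parts once:
  ∫_0^5/3 −u'' v dx = −[u'(x) v(x)]_0^5/3 + ∫_0^5/3 u'(x) v'(x) dx.
Thus ∫_0^5/3 u'(x) v'(x) dx = ∫_0^5/3 f(x) v(x) dx + [u'(x) v(x)]_0^5/3.
Choose V so that boundary terms are either known or forced to vanish.
u is Dirichlet: u(0) = u(5/3) = 0. Let V = H^1_0(0, 5/3); then v(0) = v(5/3) = 0, and [u' v]_0^5/3 = 0.
Weak formulation: find u (satisfying any essential BC) such that ∫_0^5/3 u'(x) v'(x) dx = ∫_0^5/3 f v dx for all v ∈ V.
Substituting f(x) = 4*sin(12*π*x/5), the right-hand side is ∫_0^5/3 (4*sin(12*π*x/5)) v dx.


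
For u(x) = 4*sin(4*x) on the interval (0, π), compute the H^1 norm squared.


||u||_{H^1(0,π)}^2 = 136*π

u'(x) = 16*cos(4*x).
Expand u² and (u')² and integrate term by term on (0, π), using: for integers n ≥ 1, ∫_0^π sin²(nx) dx = ∫_0^π cos²(nx) dx = π/2; for n ≠ n', ∫_0^π sin(nx)sin(n'x) dx = ∫_0^π cos(nx)cos(n'x) dx = 0; and by product-to-sum, ∫_0^π sin(nx)cos(n'x) dx = ½∫_0^π [sin((n+n')x) + sin((n−n')x)] dx, which is 0 when n+n' is even and 2n/(n²−n'²) when n+n' is odd (it need not vanish on (0, π)).
  u² squared terms: (4)²·∫sin(4x)² dx = 16·π/2 = 8*π.
  So ∫_0^π u² dx = 8*π.
  (u')² squared terms: (16)²·∫cos(4x)² dx = 256·π/2 = 128*π.
  So ∫_0^π (u')² dx = 128*π.
||u||_{H^1}^2 = (8*π) + (128*π) = 136*π.


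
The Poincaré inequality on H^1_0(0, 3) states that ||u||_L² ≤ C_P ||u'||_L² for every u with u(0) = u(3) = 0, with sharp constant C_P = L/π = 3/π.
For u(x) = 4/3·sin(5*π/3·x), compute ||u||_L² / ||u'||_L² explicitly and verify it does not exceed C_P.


||u||_L² / ||u'||_L² = 3/(5*π) < C_P = 3/π.

u(x) = 4/3·sin(5*π/3·x), so u'(x) = 20*π*cos(5*π*x/3)/9.
Writing u(x) = A·sin(kπx/L) with A = 4/3 and k = 5, use ∫_0^L sin²(kπx/L) dx = L/2 and ∫_0^L cos²(kπx/L) dx = L/2.
u² = 16/9·sin²(5*π/3·x) and (u')² = 400*π^2/81·cos²(5*π/3·x), and each of sin², cos² integrates to L/2 = 3/2 over (0, 3).
∫_0^3 u² dx = 8/3, so ||u||_L² = 2*sqrt(6)/3.
∫_0^3 (u')² dx = 200*π^2/27, so ||u'||_L² = 10*sqrt(6)*π/9.
Ratio ||u||_L² / ||u'||_L² = 3/(5*π).
Sharp Poincaré constant on H^1_0(0, 3) is C_P = L/π = 3/π, achieved by sin(π/3·x).
This is the k = 5 harmonic; the ratio L/(kπ) is strictly less than C_P = L/π, consistent with the sharp inequality ||u||_L² ≤ C_P ||u'||_L².


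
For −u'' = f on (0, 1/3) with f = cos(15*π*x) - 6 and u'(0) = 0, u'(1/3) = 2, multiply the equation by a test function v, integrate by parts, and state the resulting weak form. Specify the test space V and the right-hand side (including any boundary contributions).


V = H^1(0, 1/3) (v unrestricted at boundary; u is determined up to an additive constant); weak form: ∫_0^1/3 u'v' dx = ∫_0^1/3 (cos(15*π*x) - 6) v dx + 2·v(1/3) for all v ∈ V.

Multiply both sides by a test function v and integrate from 0 to 1/3:
  ∫_0^1/3 −u''(x) v(x) dx = ∫_0^1/3 f(x) v(x) dx.
Integrate the LHS by parts once:
  ∫_0^1/3 −u'' v dx = −[u'(x) v(x)]_0^1/3 + ∫_0^1/3 u'(x) v'(x) dx.
Thus ∫_0^1/3 u'(x) v'(x) dx = ∫_0^1/3 f(x) v(x) dx + [u'(x) v(x)]_0^1/3.
Choose V so that boundary terms are either known or forced to vanish.
u has inhomogeneous Neumann u'(0) = 0, u'(1/3) = 2. [u' v]_0^1/3 = (2)·v(1/3) − (0)·v(0) = 2·v(1/3). Take V = H^1(0, 1/3); boundary term becomes part of RHS.
Weak formulation: find u (satisfying any essential BC) such that ∫_0^1/3 u'(x) v'(x) dx = ∫_0^1/3 f v dx + 2·v(1/3) for all v ∈ V (Neumann data are natural BCs: they enter the RHS as boundary terms).
Substituting f(x) = cos(15*π*x) - 6, the right-hand side is ∫_0^1/3 (cos(15*π*x) - 6) v dx + 2·v(1/3).
Compatibility check (pure Neumann): taking v ≡ 1 ∈ V gives 0 = ∫_0^1/3 f dx + (2) − (0), i.e. ∫_0^1/3 f dx must equal u'(0) − u'(1/3) = -2. Indeed ∫_0^1/3 (cos(15*π*x) - 6) dx = -2, so the data are compatible. The solution is then unique only up to an additive constant (fix it e.g. by requiring ∫_0^1/3 u dx = 0).


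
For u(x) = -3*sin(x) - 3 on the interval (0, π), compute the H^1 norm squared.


||u||_{H^1(0,π)}^2 = 36 + 18*π

u'(x) = -3*cos(x).
Expand u² and (u')² and integrate term by term on (0, π), using: for integers n ≥ 1, ∫_0^π sin²(nx) dx = ∫_0^π cos²(nx) dx = π/2; for n ≠ n', ∫_0^π sin(nx)sin(n'x) dx = ∫_0^π cos(nx)cos(n'x) dx = 0; and by product-to-sum, ∫_0^π sin(nx)cos(n'x) dx = ½∫_0^π [sin((n+n')x) + sin((n−n')x)] dx, which is 0 when n+n' is even and 2n/(n²−n'²) when n+n' is odd (it need not vanish on (0, π)). For the constant mode: ∫_0^π 1 dx = π, ∫_0^π cos(nx) dx = 0, ∫_0^π sin(nx) dx = (1−(−1)^n)/n.
  u² squared terms: (-3)²·∫1 dx = 9·π = 9*π;  (-3)²·∫sin(x)² dx = 9·π/2 = 9*π/2.
  u² cross terms: 2·(-3)·(-3)·∫1·sin(x) dx = 18·(2) = 36.
  So ∫_0^π u² dx = 9*π + 9*π/2 + 36 = 36 + 27*π/2.
  (u')² squared terms: (-3)²·∫cos(x)² dx = 9·π/2 = 9*π/2.
  So ∫_0^π (u')² dx = 9*π/2.
||u||_{H^1}^2 = (36 + 27*π/2) + (9*π/2) = 36 + 18*π.


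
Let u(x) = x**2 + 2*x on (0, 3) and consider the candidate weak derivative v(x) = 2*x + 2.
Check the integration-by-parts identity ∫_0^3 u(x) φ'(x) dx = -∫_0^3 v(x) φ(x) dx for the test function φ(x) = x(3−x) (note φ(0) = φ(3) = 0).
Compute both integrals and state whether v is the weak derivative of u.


LHS = -45/2, RHS = -45/2. Yes, v = u' weakly.

u(x) = x**2 + 2*x, classical derivative u'(x) = 2*x + 2.
φ(x) = x(3−x), so φ'(x) = 3 - 2*x.
Note φ(0) = φ(3) = 0, so the boundary term u·φ vanishes.
LHS = ∫_0^3 u(x) φ'(x) dx = ∫_0^3 (-2*x^3 - x^2 + 6*x) dx. Term by term:
  ∫_0^3 -2*x^3 dx = -81/2;  ∫_0^3 -x^2 dx = -9;  ∫_0^3 6*x dx = 27.
Sum: -81/2 − 9 + 27 = -45/2.
So LHS = -45/2.
∫_0^3 v(x) φ(x) dx = ∫_0^3 (-2*x^3 + 4*x^2 + 6*x) dx. Term by term:
  ∫_0^3 -2*x^3 dx = -81/2;  ∫_0^3 4*x^2 dx = 36;  ∫_0^3 6*x dx = 27.
Sum: -81/2 + 36 + 27 = 45/2.
So RHS = -∫_0^3 v(x) φ(x) dx = -45/2.
LHS = RHS, so the identity holds for this test φ.
Moreover u is smooth here and v(x) = u'(x) = 2*x + 2 pointwise, so the identity holds for every test function. Hence v is the weak derivative of u.


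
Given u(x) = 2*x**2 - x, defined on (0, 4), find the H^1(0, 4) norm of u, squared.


||u||_{H^1}^2 = 12988/15

The H^1 norm (squared) on an interval (0, L) is
  ||u||_{H^1}^2 = ∫_0^L u(x)^2 dx + ∫_0^L u'(x)^2 dx.
Compute u'(x) = 4*x - 1.
Then u(x)^2 = 4*x**4 - 4*x**3 + x**2 and u'(x)^2 = 16*x**2 - 8*x + 1.
Integrate each monomial from 0 to 4 using ∫_0^4 c·x^n dx = c·4^(n+1)/(n+1):
  ∫_0^4 u(x)^2 dx = ∫_0^4 (4*x^4 - 4*x^3 + x^2) dx. Term by term:
    ∫_0^4 4*x^4 dx = 4096/5;  ∫_0^4 -4*x^3 dx = -256;  ∫_0^4 x^2 dx = 64/3.
  Sum: 4096/5 − 256 + 64/3 = 8768/15.
  ∫_0^4 u'(x)^2 dx = ∫_0^4 (16*x^2 - 8*x + 1) dx. Term by term:
    ∫_0^4 16*x^2 dx = 1024/3;  ∫_0^4 -8*x dx = -64;  ∫_0^4 1 dx = 4.
  Sum: 1024/3 − 64 + 4 = 844/3.
Adding: ||u||_{H^1}^2 = 8768/15 + 844/3 = 12988/15.


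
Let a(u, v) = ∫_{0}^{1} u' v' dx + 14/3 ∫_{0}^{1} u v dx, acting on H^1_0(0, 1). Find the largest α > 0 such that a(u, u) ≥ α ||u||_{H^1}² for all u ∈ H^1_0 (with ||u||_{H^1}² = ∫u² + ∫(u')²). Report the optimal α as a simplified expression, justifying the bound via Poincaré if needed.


α = 1

Coercivity of a(·,·) on H^1_0(0, 1) means a(u, u) ≥ α ||u||_{H^1}² for every u ∈ H^1_0.
The interval has length L = 1, and Poincaré/coercivity depend only on L. Here a(u, u) = ∫(u')² + (14/3)·∫u².
Here c = 14/3 ≥ 1, so a(u,u) = ∫(u')² + c∫u² ≥ ∫(u')² + ∫u² = ||u||_{H^1}², i.e. α = 1 works. No larger α is possible: a(u,u) ≥ α||u||_{H^1}² means (1−α)∫(u')² ≥ (α−c)∫u², and for the modes u_n = sin(nπ(x−x₀)/L) (x₀ the left endpoint) one has ∫u_n²/∫(u_n')² = (L/(nπ))² → 0, so a(u_n,u_n)/||u_n||_{H^1}² → 1. Hence the optimal constant is α = 1.
Therefore α = 1.


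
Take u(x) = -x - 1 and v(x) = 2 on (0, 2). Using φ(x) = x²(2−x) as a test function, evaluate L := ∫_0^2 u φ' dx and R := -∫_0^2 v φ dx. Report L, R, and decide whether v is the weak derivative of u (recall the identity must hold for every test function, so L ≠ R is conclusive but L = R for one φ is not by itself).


LHS = 4/3, RHS = -8/3. No, v is not the weak derivative of u.

u(x) = -x - 1, classical derivative u'(x) = -1.
φ(x) = x²(2−x), so φ'(x) = x*(4 - 3*x).
Note φ(0) = φ(2) = 0, so the boundary term u·φ vanishes.
LHS = ∫_0^2 u(x) φ'(x) dx = ∫_0^2 (3*x^3 - x^2 - 4*x) dx. Term by term:
  ∫_0^2 3*x^3 dx = 12;  ∫_0^2 -x^2 dx = -8/3;  ∫_0^2 -4*x dx = -8.
Sum: 12 − 8/3 − 8 = 4/3.
So LHS = 4/3.
∫_0^2 v(x) φ(x) dx = ∫_0^2 (-2*x^3 + 4*x^2) dx. Term by term:
  ∫_0^2 -2*x^3 dx = -8;  ∫_0^2 4*x^2 dx = 32/3.
Sum: -8 + 32/3 = 8/3.
So RHS = -∫_0^2 v(x) φ(x) dx = -8/3.
LHS − RHS = 4 ≠ 0, so the identity fails.
(For a valid weak derivative the identity must hold for EVERY test function, in particular this one. The failure shows v is NOT the weak derivative of u.)
Correct weak derivative would be u'(x) = -1.


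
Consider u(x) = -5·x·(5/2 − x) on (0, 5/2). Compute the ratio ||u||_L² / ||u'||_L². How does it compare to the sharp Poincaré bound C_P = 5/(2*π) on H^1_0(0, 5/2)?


||u||_L² / ||u'||_L² = sqrt(10)/4 < C_P = 5/(2*π).

u(x) = -5·x·(5/2 − x), so u'(x) = 10*x - 25/2.
u(x) = -5·x·(5/2 − x) vanishes at x = 0 and x = 5/2, so u ∈ H^1_0(0, 5/2). Differentiate via the product rule and integrate the resulting polynomials term by term.
  ∫_0^5/2 u² dx = ∫_0^5/2 (25*x^4 - 125*x^3 + 625*x^2/4) dx. Term by term:
    ∫_0^5/2 25*x^4 dx = 15625/32;  ∫_0^5/2 -125*x^3 dx = -78125/64;  ∫_0^5/2 625*x^2/4 dx = 78125/96.
  Sum: 15625/32 − 78125/64 + 78125/96 = 15625/192.
  ∫_0^5/2 (u')² dx = ∫_0^5/2 (100*x^2 - 250*x + 625/4) dx. Term by term:
    ∫_0^5/2 100*x^2 dx = 3125/6;  ∫_0^5/2 -250*x dx = -3125/4;  ∫_0^5/2 625/4 dx = 3125/8.
  Sum: 3125/6 − 3125/4 + 3125/8 = 3125/24.
∫_0^5/2 u² dx = 15625/192, so ||u||_L² = 125*sqrt(3)/24.
∫_0^5/2 (u')² dx = 3125/24, so ||u'||_L² = 25*sqrt(30)/12.
Ratio ||u||_L² / ||u'||_L² = sqrt(10)/4.
Sharp Poincaré constant on H^1_0(0, 5/2) is C_P = L/π = 5/(2*π), achieved by sin(2*π/5·x).
A polynomial bump cannot attain the sharp Poincaré constant (only the first sine eigenfunction does), so the ratio is strictly less than C_P, consistent with ||u||_L² ≤ C_P ||u'||_L².


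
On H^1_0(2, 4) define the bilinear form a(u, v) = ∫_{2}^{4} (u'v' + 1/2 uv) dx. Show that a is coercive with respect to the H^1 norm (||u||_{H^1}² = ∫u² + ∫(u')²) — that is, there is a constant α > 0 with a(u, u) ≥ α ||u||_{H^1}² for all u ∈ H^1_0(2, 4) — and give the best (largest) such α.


α = (2 + π^2)/(4 + π^2)

Coercivity of a(·,·) on H^1_0(2, 4) means a(u, u) ≥ α ||u||_{H^1}² for every u ∈ H^1_0.
The interval has length L = 2, and Poincaré/coercivity depend only on L. Here a(u, u) = ∫(u')² + (1/2)·∫u².
Here 0 < c = 1/2 < 1. The condition a(u,u) ≥ α||u||_{H^1}² reads (1−α)∫(u')² ≥ (α−c)∫u². Any admissible α is ≤ 1 (rapidly oscillating u have ∫u²/∫(u')² → 0), and α = 1 would force 0 ≥ (1−c)∫u², impossible since c < 1; so 1−α > 0. By the sharp Poincaré inequality on H^1_0 of an interval of length L, ∫(u')² ≥ (π/L)²∫u² with equality for the first sine mode sin(π(x−x₀)/L) (x₀ the left endpoint), so the inequality holds for all u iff (1−α)(π/L)² ≥ α − c, i.e. α ≤ ((π/L)² + c)/((π/L)² + 1) = (1 + c(L/π)²)/(1 + (L/π)²). With (π/L)² = π^2/4 and c = 1/2, the largest admissible constant is α = ((π/L)² + c)/((π/L)² + 1).
Simplifying, α = (2 + π^2)/(4 + π^2).


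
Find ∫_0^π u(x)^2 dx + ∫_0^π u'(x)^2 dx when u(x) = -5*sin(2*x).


||u||_{H^1(0,π)}^2 = 125*π/2

u'(x) = -10*cos(2*x).
Expand u² and (u')² and integrate term by term on (0, π), using: for integers n ≥ 1, ∫_0^π sin²(nx) dx = ∫_0^π cos²(nx) dx = π/2; for n ≠ n', ∫_0^π sin(nx)sin(n'x) dx = ∫_0^π cos(nx)cos(n'x) dx = 0; and by product-to-sum, ∫_0^π sin(nx)cos(n'x) dx = ½∫_0^π [sin((n+n')x) + sin((n−n')x)] dx, which is 0 when n+n' is even and 2n/(n²−n'²) when n+n' is odd (it need not vanish on (0, π)).
  u² squared terms: (-5)²·∫sin(2x)² dx = 25·π/2 = 25*π/2.
  So ∫_0^π u² dx = 25*π/2.
  (u')² squared terms: (-10)²·∫cos(2x)² dx = 100·π/2 = 50*π.
  So ∫_0^π (u')² dx = 50*π.
||u||_{H^1}^2 = (25*π/2) + (50*π) = 125*π/2.


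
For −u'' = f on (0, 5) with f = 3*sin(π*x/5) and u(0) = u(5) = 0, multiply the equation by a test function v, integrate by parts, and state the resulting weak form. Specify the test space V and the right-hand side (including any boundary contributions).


V = H^1_0(0, 5) (so v(0) = v(5) = 0); weak form: ∫_0^5 u'v' dx = ∫_0^5 (3*sin(π*x/5)) v dx for all v ∈ V.

Multiply both sides by a test function v and integrate from 0 to 5:
  ∫_0^5 −u''(x) v(x) dx = ∫_0^5 f(x) v(x) dx.
Integrate the LHS by parts once:
  ∫_0^5 −u'' v dx = −[u'(x) v(x)]_0^5 + ∫_0^5 u'(x) v'(x) dx.
Thus ∫_0^5 u'(x) v'(x) dx = ∫_0^5 f(x) v(x) dx + [u'(x) v(x)]_0^5.
Choose V so that boundary terms are either known or forced to vanish.
u is Dirichlet: u(0) = u(5) = 0. Let V = H^1_0(0, 5); then v(0) = v(5) = 0, and [u' v]_0^5 = 0.
Weak formulation: find u (satisfying any essential BC) such that ∫_0^5 u'(x) v'(x) dx = ∫_0^5 f v dx for all v ∈ V.
Substituting f(x) = 3*sin(π*x/5), the right-hand side is ∫_0^5 (3*sin(π*x/5)) v dx.


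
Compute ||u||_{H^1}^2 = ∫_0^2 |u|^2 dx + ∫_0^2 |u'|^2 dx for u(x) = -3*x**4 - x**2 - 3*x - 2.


||u||_{H^1}^2 = 448202/105

The H^1 norm (squared) on an interval (0, L) is
  ||u||_{H^1}^2 = ∫_0^L u(x)^2 dx + ∫_0^L u'(x)^2 dx.
Compute u'(x) = -12*x**3 - 2*x - 3.
Then u(x)^2 = 9*x**8 + 6*x**6 + 18*x**5 + 13*x**4 + 6*x**3 + 13*x**2 + 12*x + 4 and u'(x)^2 = 144*x**6 + 48*x**4 + 72*x**3 + 4*x**2 + 12*x + 9.
Integrate each monomial from 0 to 2 using ∫_0^2 c·x^n dx = c·2^(n+1)/(n+1):
  ∫_0^2 u(x)^2 dx = ∫_0^2 (9*x^8 + 6*x^6 + 18*x^5 + 13*x^4 + 6*x^3 + 13*x^2 + 12*x + 4) dx. Term by term:
    ∫_0^2 9*x^8 dx = 512;  ∫_0^2 6*x^6 dx = 768/7;  ∫_0^2 18*x^5 dx = 192;
    ∫_0^2 13*x^4 dx = 416/5;  ∫_0^2 6*x^3 dx = 24;  ∫_0^2 13*x^2 dx = 104/3;
    ∫_0^2 12*x dx = 24;  ∫_0^2 4 dx = 8.
  Sum: 512 + 768/7 + 192 + 416/5 + 24 + 104/3 + 24 + 8 = 103696/105.
  ∫_0^2 u'(x)^2 dx = ∫_0^2 (144*x^6 + 48*x^4 + 72*x^3 + 4*x^2 + 12*x + 9) dx. Term by term:
    ∫_0^2 144*x^6 dx = 18432/7;  ∫_0^2 48*x^4 dx = 1536/5;  ∫_0^2 72*x^3 dx = 288;
    ∫_0^2 4*x^2 dx = 32/3;  ∫_0^2 12*x dx = 24;  ∫_0^2 9 dx = 18.
  Sum: 18432/7 + 1536/5 + 288 + 32/3 + 24 + 18 = 344506/105.
Adding: ||u||_{H^1}^2 = 103696/105 + 344506/105 = 448202/105.


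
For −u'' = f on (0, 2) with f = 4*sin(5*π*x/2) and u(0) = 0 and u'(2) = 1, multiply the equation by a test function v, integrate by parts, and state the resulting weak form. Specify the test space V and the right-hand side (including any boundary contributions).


V = {v ∈ H^1(0, 2) : v(0) = 0} (test functions vanish at x = 0 where u is specified); weak form: ∫_0^2 u'v' dx = ∫_0^2 (4*sin(5*π*x/2)) v dx + v(2) for all v ∈ V.

Multiply both sides by a test function v and integrate from 0 to 2:
  ∫_0^2 −u''(x) v(x) dx = ∫_0^2 f(x) v(x) dx.
Integrate the LHS by parts once:
  ∫_0^2 −u'' v dx = −[u'(x) v(x)]_0^2 + ∫_0^2 u'(x) v'(x) dx.
Thus ∫_0^2 u'(x) v'(x) dx = ∫_0^2 f(x) v(x) dx + [u'(x) v(x)]_0^2.
Choose V so that boundary terms are either known or forced to vanish.
Mixed BC: u(0) = 0 (Dirichlet) and u'(2) = 1 (Neumann). Define V = {v ∈ H^1(0, 2) : v(0) = 0}. Then [u' v]_0^2 = u'(2)·v(2) − u'(0)·0 = v(2).
Weak formulation: find u (satisfying any essential BC) such that ∫_0^2 u'(x) v'(x) dx = ∫_0^2 f v dx + v(2) for all v ∈ V (Dirichlet at 0 absorbed into V; Neumann datum at x = 2 contributes the boundary term).
Substituting f(x) = 4*sin(5*π*x/2), the right-hand side is ∫_0^2 (4*sin(5*π*x/2)) v dx + v(2).


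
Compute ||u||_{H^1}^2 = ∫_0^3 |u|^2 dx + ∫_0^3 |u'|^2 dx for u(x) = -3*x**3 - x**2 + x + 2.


||u||_{H^1}^2 = 527937/70

The H^1 norm (squared) on an interval (0, L) is
  ||u||_{H^1}^2 = ∫_0^L u(x)^2 dx + ∫_0^L u'(x)^2 dx.
Compute u'(x) = -9*x**2 - 2*x + 1.
Then u(x)^2 = 9*x**6 + 6*x**5 - 5*x**4 - 14*x**3 - 3*x**2 + 4*x + 4 and u'(x)^2 = 81*x**4 + 36*x**3 - 14*x**2 - 4*x + 1.
Integrate each monomial from 0 to 3 using ∫_0^3 c·x^n dx = c·3^(n+1)/(n+1):
  ∫_0^3 u(x)^2 dx = ∫_0^3 (9*x^6 + 6*x^5 - 5*x^4 - 14*x^3 - 3*x^2 + 4*x + 4) dx. Term by term:
    ∫_0^3 9*x^6 dx = 19683/7;  ∫_0^3 6*x^5 dx = 729;  ∫_0^3 -5*x^4 dx = -243;
    ∫_0^3 -14*x^3 dx = -567/2;  ∫_0^3 -3*x^2 dx = -27;  ∫_0^3 4*x dx = 18;
    ∫_0^3 4 dx = 12.
  Sum: 19683/7 + 729 − 243 − 567/2 − 27 + 18 + 12 = 42243/14.
  ∫_0^3 u'(x)^2 dx = ∫_0^3 (81*x^4 + 36*x^3 - 14*x^2 - 4*x + 1) dx. Term by term:
    ∫_0^3 81*x^4 dx = 19683/5;  ∫_0^3 36*x^3 dx = 729;  ∫_0^3 -14*x^2 dx = -126;
    ∫_0^3 -4*x dx = -18;  ∫_0^3 1 dx = 3.
  Sum: 19683/5 + 729 − 126 − 18 + 3 = 22623/5.
Adding: ||u||_{H^1}^2 = 42243/14 + 22623/5 = 527937/70.


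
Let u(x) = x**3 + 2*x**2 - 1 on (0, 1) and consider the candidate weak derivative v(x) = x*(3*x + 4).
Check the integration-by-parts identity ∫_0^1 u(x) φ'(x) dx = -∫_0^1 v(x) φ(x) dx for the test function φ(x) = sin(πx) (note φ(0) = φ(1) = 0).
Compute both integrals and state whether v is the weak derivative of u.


LHS = -7/π + 12/π^3, RHS = -7/π + 12/π^3. Yes, v = u' weakly.

u(x) = x**3 + 2*x**2 - 1, classical derivative u'(x) = 3*x**2 + 4*x.
φ(x) = sin(πx), so φ'(x) = π*cos(π*x).
Note φ(0) = φ(1) = 0, so the boundary term u·φ vanishes.
LHS = ∫_0^1 u(x) φ'(x) dx = ∫_0^1 (π*x^3*cos(π*x) + 2*π*x^2*cos(π*x) - π*cos(π*x)) dx. Term by term:
  ∫_0^1 -π*cos(π*x) dx = 0;  ∫_0^1 π*x^3*cos(π*x) dx = -3/π + 12/π^3;  ∫_0^1 2*π*x^2*cos(π*x) dx = -4/π.
Sum: 0 + -3/π + 12/π^3 − 4/π = -7/π + 12/π^3.
So LHS = -7/π + 12/π^3.
∫_0^1 v(x) φ(x) dx = ∫_0^1 (3*x^2*sin(π*x) + 4*x*sin(π*x)) dx. Term by term:
  ∫_0^1 3*x^2*sin(π*x) dx = -12/π^3 + 3/π;  ∫_0^1 4*x*sin(π*x) dx = 4/π.
Sum: -12/π^3 + 3/π + 4/π = -12/π^3 + 7/π.
So RHS = -∫_0^1 v(x) φ(x) dx = -7/π + 12/π^3.
LHS = RHS, so the identity holds for this test φ.
Moreover u is smooth here and v(x) = u'(x) = 3*x**2 + 4*x pointwise, so the identity holds for every test function. Hence v is the weak derivative of u.


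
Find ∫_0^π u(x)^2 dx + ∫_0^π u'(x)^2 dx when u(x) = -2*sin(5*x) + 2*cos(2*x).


||u||_{H^1(0,π)}^2 = -400/21 + 62*π

u'(x) = -4*sin(2*x) - 10*cos(5*x).
Expand u² and (u')² and integrate term by term on (0, π), using: for integers n ≥ 1, ∫_0^π sin²(nx) dx = ∫_0^π cos²(nx) dx = π/2; for n ≠ n', ∫_0^π sin(nx)sin(n'x) dx = ∫_0^π cos(nx)cos(n'x) dx = 0; and by product-to-sum, ∫_0^π sin(nx)cos(n'x) dx = ½∫_0^π [sin((n+n')x) + sin((n−n')x)] dx, which is 0 when n+n' is even and 2n/(n²−n'²) when n+n' is odd (it need not vanish on (0, π)).
  u² squared terms: (-2)²·∫sin(5x)² dx = 4·π/2 = 2*π;  (2)²·∫cos(2x)² dx = 4·π/2 = 2*π.
  u² cross terms: 2·(-2)·(2)·∫sin(5x)·cos(2x) dx = -8·(10/21) = -80/21.
  So ∫_0^π u² dx = 2*π + 2*π − 80/21 = -80/21 + 4*π.
  (u')² squared terms: (-10)²·∫cos(5x)² dx = 100·π/2 = 50*π;  (-4)²·∫sin(2x)² dx = 16·π/2 = 8*π.
  (u')² cross terms: 2·(-10)·(-4)·∫cos(5x)·sin(2x) dx = 80·(-4/21) = -320/21.
  So ∫_0^π (u')² dx = 50*π + 8*π − 320/21 = -320/21 + 58*π.
||u||_{H^1}^2 = (-80/21 + 4*π) + (-320/21 + 58*π) = -400/21 + 62*π.


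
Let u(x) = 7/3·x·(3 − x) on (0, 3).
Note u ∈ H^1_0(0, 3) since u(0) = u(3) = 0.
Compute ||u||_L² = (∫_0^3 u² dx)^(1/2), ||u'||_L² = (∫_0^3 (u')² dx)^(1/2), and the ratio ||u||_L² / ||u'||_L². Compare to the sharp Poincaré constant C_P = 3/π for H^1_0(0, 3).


||u||_L² / ||u'||_L² = 3*sqrt(10)/10 < C_P = 3/π.

u(x) = 7/3·x·(3 − x), so u'(x) = 7 - 14*x/3.
u(x) = 7/3·x·(3 − x) vanishes at x = 0 and x = 3, so u ∈ H^1_0(0, 3). Differentiate via the product rule and integrate the resulting polynomials term by term.
  ∫_0^3 u² dx = ∫_0^3 (49*x^4/9 - 98*x^3/3 + 49*x^2) dx. Term by term:
    ∫_0^3 49*x^4/9 dx = 1323/5;  ∫_0^3 -98*x^3/3 dx = -1323/2;  ∫_0^3 49*x^2 dx = 441.
  Sum: 1323/5 − 1323/2 + 441 = 441/10.
  ∫_0^3 (u')² dx = ∫_0^3 (196*x^2/9 - 196*x/3 + 49) dx. Term by term:
    ∫_0^3 196*x^2/9 dx = 196;  ∫_0^3 -196*x/3 dx = -294;  ∫_0^3 49 dx = 147.
  Sum: 196 − 294 + 147 = 49.
∫_0^3 u² dx = 441/10, so ||u||_L² = 21*sqrt(10)/10.
∫_0^3 (u')² dx = 49, so ||u'||_L² = 7.
Ratio ||u||_L² / ||u'||_L² = 3*sqrt(10)/10.
Sharp Poincaré constant on H^1_0(0, 3) is C_P = L/π = 3/π, achieved by sin(π/3·x).
A polynomial bump cannot attain the sharp Poincaré constant (only the first sine eigenfunction does), so the ratio is strictly less than C_P, consistent with ||u||_L² ≤ C_P ||u'||_L².


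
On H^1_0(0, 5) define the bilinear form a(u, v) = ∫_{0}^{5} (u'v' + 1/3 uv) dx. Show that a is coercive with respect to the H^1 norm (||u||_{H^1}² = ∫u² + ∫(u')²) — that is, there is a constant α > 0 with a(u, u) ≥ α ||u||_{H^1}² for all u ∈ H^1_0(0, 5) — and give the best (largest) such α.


α = (25/3 + π^2)/(π^2 + 25)

Coercivity of a(·,·) on H^1_0(0, 5) means a(u, u) ≥ α ||u||_{H^1}² for every u ∈ H^1_0.
The interval has length L = 5, and Poincaré/coercivity depend only on L. Here a(u, u) = ∫(u')² + (1/3)·∫u².
Here 0 < c = 1/3 < 1. The condition a(u,u) ≥ α||u||_{H^1}² reads (1−α)∫(u')² ≥ (α−c)∫u². Any admissible α is ≤ 1 (rapidly oscillating u have ∫u²/∫(u')² → 0), and α = 1 would force 0 ≥ (1−c)∫u², impossible since c < 1; so 1−α > 0. By the sharp Poincaré inequality on H^1_0 of an interval of length L, ∫(u')² ≥ (π/L)²∫u² with equality for the first sine mode sin(π(x−x₀)/L) (x₀ the left endpoint), so the inequality holds for all u iff (1−α)(π/L)² ≥ α − c, i.e. α ≤ ((π/L)² + c)/((π/L)² + 1) = (1 + c(L/π)²)/(1 + (L/π)²). With (π/L)² = π^2/25 and c = 1/3, the largest admissible constant is α = ((π/L)² + c)/((π/L)² + 1).
Simplifying, α = (25/3 + π^2)/(π^2 + 25).


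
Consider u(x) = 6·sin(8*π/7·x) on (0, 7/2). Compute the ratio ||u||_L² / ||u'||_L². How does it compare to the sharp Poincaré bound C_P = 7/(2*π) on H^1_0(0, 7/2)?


||u||_L² / ||u'||_L² = 7/(8*π) < C_P = 7/(2*π).

u(x) = 6·sin(8*π/7·x), so u'(x) = 48*π*cos(8*π*x/7)/7.
Writing u(x) = A·sin(kπx/L) with A = 6 and k = 4, use ∫_0^L sin²(kπx/L) dx = L/2 and ∫_0^L cos²(kπx/L) dx = L/2.
u² = 36·sin²(8*π/7·x) and (u')² = 2304*π^2/49·cos²(8*π/7·x), and each of sin², cos² integrates to L/2 = 7/4 over (0, 7/2).
∫_0^7/2 u² dx = 63, so ||u||_L² = 3*sqrt(7).
∫_0^7/2 (u')² dx = 576*π^2/7, so ||u'||_L² = 24*sqrt(7)*π/7.
Ratio ||u||_L² / ||u'||_L² = 7/(8*π).
Sharp Poincaré constant on H^1_0(0, 7/2) is C_P = L/π = 7/(2*π), achieved by sin(2*π/7·x).
This is the k = 4 harmonic; the ratio L/(kπ) is strictly less than C_P = L/π, consistent with the sharp inequality ||u||_L² ≤ C_P ||u'||_L².


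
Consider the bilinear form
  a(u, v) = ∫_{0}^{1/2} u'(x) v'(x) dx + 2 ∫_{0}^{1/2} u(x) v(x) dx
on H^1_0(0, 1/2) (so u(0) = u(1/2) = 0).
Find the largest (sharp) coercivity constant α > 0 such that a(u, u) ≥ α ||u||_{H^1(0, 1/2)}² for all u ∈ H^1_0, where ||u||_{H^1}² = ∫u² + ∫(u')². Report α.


α = 1

Coercivity of a(·,·) on H^1_0(0, 1/2) means a(u, u) ≥ α ||u||_{H^1}² for every u ∈ H^1_0.
The interval has length L = 1/2, and Poincaré/coercivity depend only on L. Here a(u, u) = ∫(u')² + (2)·∫u².
Here c = 2 ≥ 1, so a(u,u) = ∫(u')² + c∫u² ≥ ∫(u')² + ∫u² = ||u||_{H^1}², i.e. α = 1 works. No larger α is possible: a(u,u) ≥ α||u||_{H^1}² means (1−α)∫(u')² ≥ (α−c)∫u², and for the modes u_n = sin(nπ(x−x₀)/L) (x₀ the left endpoint) one has ∫u_n²/∫(u_n')² = (L/(nπ))² → 0, so a(u_n,u_n)/||u_n||_{H^1}² → 1. Hence the optimal constant is α = 1.
Therefore α = 1.


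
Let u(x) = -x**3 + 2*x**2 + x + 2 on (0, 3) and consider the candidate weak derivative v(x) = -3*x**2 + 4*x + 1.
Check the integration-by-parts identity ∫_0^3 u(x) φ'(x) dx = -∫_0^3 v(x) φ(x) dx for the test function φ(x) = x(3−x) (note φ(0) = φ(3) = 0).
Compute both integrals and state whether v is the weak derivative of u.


LHS = 99/20, RHS = 99/20. Yes, v = u' weakly.

u(x) = -x**3 + 2*x**2 + x + 2, classical derivative u'(x) = -3*x**2 + 4*x + 1.
φ(x) = x(3−x), so φ'(x) = 3 - 2*x.
Note φ(0) = φ(3) = 0, so the boundary term u·φ vanishes.
LHS = ∫_0^3 u(x) φ'(x) dx = ∫_0^3 (2*x^4 - 7*x^3 + 4*x^2 - x + 6) dx. Term by term:
  ∫_0^3 2*x^4 dx = 486/5;  ∫_0^3 -7*x^3 dx = -567/4;  ∫_0^3 4*x^2 dx = 36;
  ∫_0^3 -x dx = -9/2;  ∫_0^3 6 dx = 18.
Sum: 486/5 − 567/4 + 36 − 9/2 + 18 = 99/20.
So LHS = 99/20.
∫_0^3 v(x) φ(x) dx = ∫_0^3 (3*x^4 - 13*x^3 + 11*x^2 + 3*x) dx. Term by term:
  ∫_0^3 3*x^4 dx = 729/5;  ∫_0^3 -13*x^3 dx = -1053/4;  ∫_0^3 11*x^2 dx = 99;
  ∫_0^3 3*x dx = 27/2.
Sum: 729/5 − 1053/4 + 99 + 27/2 = -99/20.
So RHS = -∫_0^3 v(x) φ(x) dx = 99/20.
LHS = RHS, so the identity holds for this test φ.
Moreover u is smooth here and v(x) = u'(x) = -3*x**2 + 4*x + 1 pointwise, so the identity holds for every test function. Hence v is the weak derivative of u.


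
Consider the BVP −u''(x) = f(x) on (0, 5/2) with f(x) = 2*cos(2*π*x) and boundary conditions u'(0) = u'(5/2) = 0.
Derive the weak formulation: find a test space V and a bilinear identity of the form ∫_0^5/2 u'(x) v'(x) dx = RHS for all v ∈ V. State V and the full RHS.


V = H^1(0, 5/2) (no boundary constraint on v; u is determined up to an additive constant); weak form: ∫_0^5/2 u'v' dx = ∫_0^5/2 (2*cos(2*π*x)) v dx for all v ∈ V.

Multiply both sides by a test function v and integrate from 0 to 5/2:
  ∫_0^5/2 −u''(x) v(x) dx = ∫_0^5/2 f(x) v(x) dx.
Integrate the LHS by parts once:
  ∫_0^5/2 −u'' v dx = −[u'(x) v(x)]_0^5/2 + ∫_0^5/2 u'(x) v'(x) dx.
Thus ∫_0^5/2 u'(x) v'(x) dx = ∫_0^5/2 f(x) v(x) dx + [u'(x) v(x)]_0^5/2.
Choose V so that boundary terms are either known or forced to vanish.
u has homogeneous Neumann: u'(0) = u'(5/2) = 0. So [u' v]_0^5/2 = 0·v(5/2) − 0·v(0) = 0 for any v; take V = H^1(0, 5/2).
Weak formulation: find u (satisfying any essential BC) such that ∫_0^5/2 u'(x) v'(x) dx = ∫_0^5/2 f v dx for all v ∈ V (homogeneous Neumann, so boundary terms vanish).
Substituting f(x) = 2*cos(2*π*x), the right-hand side is ∫_0^5/2 (2*cos(2*π*x)) v dx.
Compatibility check (pure Neumann): taking v ≡ 1 ∈ V gives 0 = ∫_0^5/2 f dx + (0) − (0), i.e. ∫_0^5/2 f dx must equal u'(0) − u'(5/2) = 0. Indeed ∫_0^5/2 (2*cos(2*π*x)) dx = 0, so the data are compatible. The solution is then unique only up to an additive constant (fix it e.g. by requiring ∫_0^5/2 u dx = 0).


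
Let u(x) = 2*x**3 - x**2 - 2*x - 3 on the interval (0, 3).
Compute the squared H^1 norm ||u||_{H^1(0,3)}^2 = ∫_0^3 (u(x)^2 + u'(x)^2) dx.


||u||_{H^1}^2 = 54744/35

The H^1 norm (squared) on an interval (0, L) is
  ||u||_{H^1}^2 = ∫_0^L u(x)^2 dx + ∫_0^L u'(x)^2 dx.
Compute u'(x) = 6*x**2 - 2*x - 2.
Then u(x)^2 = 4*x**6 - 4*x**5 - 7*x**4 - 8*x**3 + 10*x**2 + 12*x + 9 and u'(x)^2 = 36*x**4 - 24*x**3 - 20*x**2 + 8*x + 4.
Integrate each monomial from 0 to 3 using ∫_0^3 c·x^n dx = c·3^(n+1)/(n+1):
  ∫_0^3 u(x)^2 dx = ∫_0^3 (4*x^6 - 4*x^5 - 7*x^4 - 8*x^3 + 10*x^2 + 12*x + 9) dx. Term by term:
    ∫_0^3 4*x^6 dx = 8748/7;  ∫_0^3 -4*x^5 dx = -486;  ∫_0^3 -7*x^4 dx = -1701/5;
    ∫_0^3 -8*x^3 dx = -162;  ∫_0^3 10*x^2 dx = 90;  ∫_0^3 12*x dx = 54;
    ∫_0^3 9 dx = 27.
  Sum: 8748/7 − 486 − 1701/5 − 162 + 90 + 54 + 27 = 15138/35.
  ∫_0^3 u'(x)^2 dx = ∫_0^3 (36*x^4 - 24*x^3 - 20*x^2 + 8*x + 4) dx. Term by term:
    ∫_0^3 36*x^4 dx = 8748/5;  ∫_0^3 -24*x^3 dx = -486;  ∫_0^3 -20*x^2 dx = -180;
    ∫_0^3 8*x dx = 36;  ∫_0^3 4 dx = 12.
  Sum: 8748/5 − 486 − 180 + 36 + 12 = 5658/5.
Adding: ||u||_{H^1}^2 = 15138/35 + 5658/5 = 54744/35.


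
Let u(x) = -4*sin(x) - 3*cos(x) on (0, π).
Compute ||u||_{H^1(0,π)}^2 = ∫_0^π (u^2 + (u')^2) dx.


||u||_{H^1(0,π)}^2 = 25*π

u'(x) = 3*sin(x) - 4*cos(x).
Expand u² and (u')² and integrate term by term on (0, π), using: for integers n ≥ 1, ∫_0^π sin²(nx) dx = ∫_0^π cos²(nx) dx = π/2; for n ≠ n', ∫_0^π sin(nx)sin(n'x) dx = ∫_0^π cos(nx)cos(n'x) dx = 0; and by product-to-sum, ∫_0^π sin(nx)cos(n'x) dx = ½∫_0^π [sin((n+n')x) + sin((n−n')x)] dx, which is 0 when n+n' is even and 2n/(n²−n'²) when n+n' is odd (it need not vanish on (0, π)).
  u² squared terms: (-4)²·∫sin(x)² dx = 16·π/2 = 8*π;  (-3)²·∫cos(x)² dx = 9·π/2 = 9*π/2.
  u² cross terms: 2·(-4)·(-3)·∫sin(x)·cos(x) dx = 24·(0) = 0.
  So ∫_0^π u² dx = 8*π + 9*π/2 + 0 = 25*π/2.
  (u')² squared terms: (-4)²·∫cos(x)² dx = 16·π/2 = 8*π;  (3)²·∫sin(x)² dx = 9·π/2 = 9*π/2.
  (u')² cross terms: 2·(-4)·(3)·∫cos(x)·sin(x) dx = -24·(0) = 0.
  So ∫_0^π (u')² dx = 8*π + 9*π/2 + 0 = 25*π/2.
||u||_{H^1}^2 = (25*π/2) + (25*π/2) = 25*π.


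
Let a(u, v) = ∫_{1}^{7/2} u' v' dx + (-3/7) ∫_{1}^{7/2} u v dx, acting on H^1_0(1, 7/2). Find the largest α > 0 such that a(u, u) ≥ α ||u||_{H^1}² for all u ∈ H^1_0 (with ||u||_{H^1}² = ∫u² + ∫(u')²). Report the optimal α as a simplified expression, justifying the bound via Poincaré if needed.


α = (-75 + 28*π^2)/(7*(25 + 4*π^2))

Coercivity of a(·,·) on H^1_0(1, 7/2) means a(u, u) ≥ α ||u||_{H^1}² for every u ∈ H^1_0.
The interval has length L = 5/2, and Poincaré/coercivity depend only on L. Here a(u, u) = ∫(u')² + (-3/7)·∫u².
Here c = -3/7 < 0 with |c| < (π/L)² = 4*π^2/25, so coercivity still holds. The condition a(u,u) ≥ α||u||_{H^1}² reads (1−α)∫(u')² ≥ (α−c)∫u². Any admissible α is ≤ 1 (rapidly oscillating u have ∫u²/∫(u')² → 0), and α = 1 would force 0 ≥ (1−c)∫u², impossible since c < 1; so 1−α > 0. By the sharp Poincaré inequality on H^1_0 of an interval of length L, ∫(u')² ≥ (π/L)²∫u² with equality for the first sine mode sin(π(x−x₀)/L) (x₀ the left endpoint), so the inequality holds for all u iff (1−α)(π/L)² ≥ α − c, i.e. α ≤ ((π/L)² + c)/((π/L)² + 1) = (1 + c(L/π)²)/(1 + (L/π)²). (Direct route, valid since c ≤ 0: Poincaré gives c∫u² ≥ c(L/π)²∫(u')², so a(u,u) ≥ (1 + c(L/π)²)∫(u')², while ||u||_{H^1}² ≤ (1 + (L/π)²)∫(u')²; dividing yields the same α.) With (π/L)² = 4*π^2/25 and c = -3/7, the largest admissible constant is α = ((π/L)² + c)/((π/L)² + 1).
Simplifying, α = (-75 + 28*π^2)/(7*(25 + 4*π^2)).


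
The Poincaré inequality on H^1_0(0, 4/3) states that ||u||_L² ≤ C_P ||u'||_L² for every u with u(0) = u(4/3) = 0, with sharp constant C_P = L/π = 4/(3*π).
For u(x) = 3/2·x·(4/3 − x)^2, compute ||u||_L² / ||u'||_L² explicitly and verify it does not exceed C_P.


||u||_L² / ||u'||_L² = 2*sqrt(14)/21 < C_P = 4/(3*π).

u(x) = 3/2·x·(4/3 − x)^2, so u'(x) = (3*x - 4)*(9*x - 4)/6.
u(x) = 3/2·x·(4/3 − x)^2 vanishes at x = 0 and x = 4/3, so u ∈ H^1_0(0, 4/3). Differentiate via the product rule and integrate the resulting polynomials term by term.
  ∫_0^4/3 u² dx = ∫_0^4/3 (9*x^6/4 - 12*x^5 + 24*x^4 - 64*x^3/3 + 64*x^2/9) dx. Term by term:
    ∫_0^4/3 9*x^6/4 dx = 4096/1701;  ∫_0^4/3 -12*x^5 dx = -8192/729;  ∫_0^4/3 24*x^4 dx = 8192/405;
    ∫_0^4/3 -64*x^3/3 dx = -4096/243;  ∫_0^4/3 64*x^2/9 dx = 4096/729.
  Sum: 4096/1701 − 8192/729 + 8192/405 − 4096/243 + 4096/729 = 4096/25515.
  ∫_0^4/3 (u')² dx = ∫_0^4/3 (81*x^4/4 - 72*x^3 + 88*x^2 - 128*x/3 + 64/9) dx. Term by term:
    ∫_0^4/3 81*x^4/4 dx = 256/15;  ∫_0^4/3 -72*x^3 dx = -512/9;  ∫_0^4/3 88*x^2 dx = 5632/81;
    ∫_0^4/3 -128*x/3 dx = -1024/27;  ∫_0^4/3 64/9 dx = 256/27.
  Sum: 256/15 − 512/9 + 5632/81 − 1024/27 + 256/27 = 512/405.
∫_0^4/3 u² dx = 4096/25515, so ||u||_L² = 64*sqrt(35)/945.
∫_0^4/3 (u')² dx = 512/405, so ||u'||_L² = 16*sqrt(10)/45.
Ratio ||u||_L² / ||u'||_L² = 2*sqrt(14)/21.
Sharp Poincaré constant on H^1_0(0, 4/3) is C_P = L/π = 4/(3*π), achieved by sin(3*π/4·x).
A polynomial bump cannot attain the sharp Poincaré constant (only the first sine eigenfunction does), so the ratio is strictly less than C_P, consistent with ||u||_L² ≤ C_P ||u'||_L².


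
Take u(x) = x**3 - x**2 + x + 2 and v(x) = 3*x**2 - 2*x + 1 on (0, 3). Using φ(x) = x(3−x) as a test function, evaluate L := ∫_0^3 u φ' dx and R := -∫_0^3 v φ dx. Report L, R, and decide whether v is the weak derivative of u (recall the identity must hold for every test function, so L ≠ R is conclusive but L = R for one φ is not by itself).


LHS = -549/20, RHS = -549/20. Yes, v = u' weakly.

u(x) = x**3 - x**2 + x + 2, classical derivative u'(x) = 3*x**2 - 2*x + 1.
φ(x) = x(3−x), so φ'(x) = 3 - 2*x.
Note φ(0) = φ(3) = 0, so the boundary term u·φ vanishes.
LHS = ∫_0^3 u(x) φ'(x) dx = ∫_0^3 (-2*x^4 + 5*x^3 - 5*x^2 - x + 6) dx. Term by term:
  ∫_0^3 -2*x^4 dx = -486/5;  ∫_0^3 5*x^3 dx = 405/4;  ∫_0^3 -5*x^2 dx = -45;
  ∫_0^3 -x dx = -9/2;  ∫_0^3 6 dx = 18.
Sum: -486/5 + 405/4 − 45 − 9/2 + 18 = -549/20.
So LHS = -549/20.
∫_0^3 v(x) φ(x) dx = ∫_0^3 (-3*x^4 + 11*x^3 - 7*x^2 + 3*x) dx. Term by term:
  ∫_0^3 -3*x^4 dx = -729/5;  ∫_0^3 11*x^3 dx = 891/4;  ∫_0^3 -7*x^2 dx = -63;
  ∫_0^3 3*x dx = 27/2.
Sum: -729/5 + 891/4 − 63 + 27/2 = 549/20.
So RHS = -∫_0^3 v(x) φ(x) dx = -549/20.
LHS = RHS, so the identity holds for this test φ.
Moreover u is smooth here and v(x) = u'(x) = 3*x**2 - 2*x + 1 pointwise, so the identity holds for every test function. Hence v is the weak derivative of u.


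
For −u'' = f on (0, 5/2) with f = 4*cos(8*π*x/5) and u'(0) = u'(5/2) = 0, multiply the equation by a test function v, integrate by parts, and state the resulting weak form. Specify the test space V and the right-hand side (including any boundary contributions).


V = H^1(0, 5/2) (no boundary constraint on v; u is determined up to an additive constant); weak form: ∫_0^5/2 u'v' dx = ∫_0^5/2 (4*cos(8*π*x/5)) v dx for all v ∈ V.

Multiply both sides by a test function v and integrate from 0 to 5/2:
  ∫_0^5/2 −u''(x) v(x) dx = ∫_0^5/2 f(x) v(x) dx.
Integrate the LHS by parts once:
  ∫_0^5/2 −u'' v dx = −[u'(x) v(x)]_0^5/2 + ∫_0^5/2 u'(x) v'(x) dx.
Thus ∫_0^5/2 u'(x) v'(x) dx = ∫_0^5/2 f(x) v(x) dx + [u'(x) v(x)]_0^5/2.
Choose V so that boundary terms are either known or forced to vanish.
u has homogeneous Neumann: u'(0) = u'(5/2) = 0. So [u' v]_0^5/2 = 0·v(5/2) − 0·v(0) = 0 for any v; take V = H^1(0, 5/2).
Weak formulation: find u (satisfying any essential BC) such that ∫_0^5/2 u'(x) v'(x) dx = ∫_0^5/2 f v dx for all v ∈ V (homogeneous Neumann, so boundary terms vanish).
Substituting f(x) = 4*cos(8*π*x/5), the right-hand side is ∫_0^5/2 (4*cos(8*π*x/5)) v dx.
Compatibility check (pure Neumann): taking v ≡ 1 ∈ V gives 0 = ∫_0^5/2 f dx + (0) − (0), i.e. ∫_0^5/2 f dx must equal u'(0) − u'(5/2) = 0. Indeed ∫_0^5/2 (4*cos(8*π*x/5)) dx = 0, so the data are compatible. The solution is then unique only up to an additive constant (fix it e.g. by requiring ∫_0^5/2 u dx = 0).


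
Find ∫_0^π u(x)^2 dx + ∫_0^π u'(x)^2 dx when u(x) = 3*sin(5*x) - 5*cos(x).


||u||_{H^1(0,π)}^2 = 142*π

u'(x) = 5*sin(x) + 15*cos(5*x).
Expand u² and (u')² and integrate term by term on (0, π), using: for integers n ≥ 1, ∫_0^π sin²(nx) dx = ∫_0^π cos²(nx) dx = π/2; for n ≠ n', ∫_0^π sin(nx)sin(n'x) dx = ∫_0^π cos(nx)cos(n'x) dx = 0; and by product-to-sum, ∫_0^π sin(nx)cos(n'x) dx = ½∫_0^π [sin((n+n')x) + sin((n−n')x)] dx, which is 0 when n+n' is even and 2n/(n²−n'²) when n+n' is odd (it need not vanish on (0, π)).
  u² squared terms: (-5)²·∫cos(x)² dx = 25·π/2 = 25*π/2;  (3)²·∫sin(5x)² dx = 9·π/2 = 9*π/2.
  u² cross terms: 2·(-5)·(3)·∫cos(x)·sin(5x) dx = -30·(0) = 0.
  So ∫_0^π u² dx = 25*π/2 + 9*π/2 + 0 = 17*π.
  (u')² squared terms: (5)²·∫sin(x)² dx = 25·π/2 = 25*π/2;  (15)²·∫cos(5x)² dx = 225·π/2 = 225*π/2.
  (u')² cross terms: 2·(5)·(15)·∫sin(x)·cos(5x) dx = 150·(0) = 0.
  So ∫_0^π (u')² dx = 25*π/2 + 225*π/2 + 0 = 125*π.
||u||_{H^1}^2 = (17*π) + (125*π) = 142*π.


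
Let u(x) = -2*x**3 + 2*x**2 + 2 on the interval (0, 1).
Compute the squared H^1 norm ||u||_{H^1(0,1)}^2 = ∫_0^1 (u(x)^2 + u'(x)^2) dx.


||u||_{H^1}^2 = 110/21

The H^1 norm (squared) on an interval (0, L) is
  ||u||_{H^1}^2 = ∫_0^L u(x)^2 dx + ∫_0^L u'(x)^2 dx.
Compute u'(x) = -6*x**2 + 4*x.
Then u(x)^2 = 4*x**6 - 8*x**5 + 4*x**4 - 8*x**3 + 8*x**2 + 4 and u'(x)^2 = 36*x**4 - 48*x**3 + 16*x**2.
Integrate each monomial from 0 to 1 using ∫_0^1 c·x^n dx = c·1^(n+1)/(n+1):
  ∫_0^1 u(x)^2 dx = ∫_0^1 (4*x^6 - 8*x^5 + 4*x^4 - 8*x^3 + 8*x^2 + 4) dx. Term by term:
    ∫_0^1 4*x^6 dx = 4/7;  ∫_0^1 -8*x^5 dx = -4/3;  ∫_0^1 4*x^4 dx = 4/5;
    ∫_0^1 -8*x^3 dx = -2;  ∫_0^1 8*x^2 dx = 8/3;  ∫_0^1 4 dx = 4.
  Sum: 4/7 − 4/3 + 4/5 − 2 + 8/3 + 4 = 494/105.
  ∫_0^1 u'(x)^2 dx = ∫_0^1 (36*x^4 - 48*x^3 + 16*x^2) dx. Term by term:
    ∫_0^1 36*x^4 dx = 36/5;  ∫_0^1 -48*x^3 dx = -12;  ∫_0^1 16*x^2 dx = 16/3.
  Sum: 36/5 − 12 + 16/3 = 8/15.
Adding: ||u||_{H^1}^2 = 494/105 + 8/15 = 110/21.


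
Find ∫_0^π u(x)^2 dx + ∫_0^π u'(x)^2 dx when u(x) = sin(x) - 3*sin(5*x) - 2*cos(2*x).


||u||_{H^1(0,π)}^2 = 880/21 + 128*π

u'(x) = 4*sin(2*x) + cos(x) - 15*cos(5*x).
Expand u² and (u')² and integrate term by term on (0, π), using: for integers n ≥ 1, ∫_0^π sin²(nx) dx = ∫_0^π cos²(nx) dx = π/2; for n ≠ n', ∫_0^π sin(nx)sin(n'x) dx = ∫_0^π cos(nx)cos(n'x) dx = 0; and by product-to-sum, ∫_0^π sin(nx)cos(n'x) dx = ½∫_0^π [sin((n+n')x) + sin((n−n')x)] dx, which is 0 when n+n' is even and 2n/(n²−n'²) when n+n' is odd (it need not vanish on (0, π)).
  u² squared terms: (-3)²·∫sin(5x)² dx = 9·π/2 = 9*π/2;  (-2)²·∫cos(2x)² dx = 4·π/2 = 2*π;  (1)²·∫sin(x)² dx = 1·π/2 = π/2.
  u² cross terms: 2·(-3)·(-2)·∫sin(5x)·cos(2x) dx = 12·(10/21) = 40/7;  2·(-3)·(1)·∫sin(5x)·sin(x) dx = -6·(0) = 0;  2·(-2)·(1)·∫cos(2x)·sin(x) dx = -4·(-2/3) = 8/3.
  So ∫_0^π u² dx = 9*π/2 + 2*π + π/2 + 40/7 + 0 + 8/3 = 176/21 + 7*π.
  (u')² squared terms: (-15)²·∫cos(5x)² dx = 225·π/2 = 225*π/2;  (4)²·∫sin(2x)² dx = 16·π/2 = 8*π;  (1)²·∫cos(x)² dx = 1·π/2 = π/2.
  (u')² cross terms: 2·(-15)·(4)·∫cos(5x)·sin(2x) dx = -120·(-4/21) = 160/7;  2·(-15)·(1)·∫cos(5x)·cos(x) dx = -30·(0) = 0;  2·(4)·(1)·∫sin(2x)·cos(x) dx = 8·(4/3) = 32/3.
  So ∫_0^π (u')² dx = 225*π/2 + 8*π + π/2 + 160/7 + 0 + 32/3 = 704/21 + 121*π.
||u||_{H^1}^2 = (176/21 + 7*π) + (704/21 + 121*π) = 880/21 + 128*π.
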